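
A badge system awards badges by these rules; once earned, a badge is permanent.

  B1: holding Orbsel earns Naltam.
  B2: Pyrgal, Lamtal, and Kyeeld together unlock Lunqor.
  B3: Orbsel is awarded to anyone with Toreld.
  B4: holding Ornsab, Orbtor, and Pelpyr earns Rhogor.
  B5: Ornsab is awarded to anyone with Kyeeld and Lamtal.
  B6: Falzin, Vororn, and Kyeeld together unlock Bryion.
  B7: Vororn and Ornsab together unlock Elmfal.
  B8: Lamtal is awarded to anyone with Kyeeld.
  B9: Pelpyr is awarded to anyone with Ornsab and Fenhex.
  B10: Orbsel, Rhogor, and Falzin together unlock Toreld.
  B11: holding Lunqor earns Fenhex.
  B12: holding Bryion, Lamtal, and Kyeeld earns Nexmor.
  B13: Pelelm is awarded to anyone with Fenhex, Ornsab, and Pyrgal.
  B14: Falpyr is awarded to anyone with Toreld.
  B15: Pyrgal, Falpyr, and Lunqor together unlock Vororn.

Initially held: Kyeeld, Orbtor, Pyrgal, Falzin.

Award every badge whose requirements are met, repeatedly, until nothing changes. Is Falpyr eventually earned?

No

Falpyr would need Toreld (B14), but Toreld is never earned.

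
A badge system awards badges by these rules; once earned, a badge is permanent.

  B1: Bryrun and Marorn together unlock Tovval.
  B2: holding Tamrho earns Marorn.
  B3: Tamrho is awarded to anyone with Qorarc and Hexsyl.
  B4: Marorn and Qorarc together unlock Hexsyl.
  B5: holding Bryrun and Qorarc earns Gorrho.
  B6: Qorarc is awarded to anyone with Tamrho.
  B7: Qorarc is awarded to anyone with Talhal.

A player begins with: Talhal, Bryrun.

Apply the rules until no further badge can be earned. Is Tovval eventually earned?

Tovval would need Bryrun and Marorn (B1), but Marorn is never earned.

No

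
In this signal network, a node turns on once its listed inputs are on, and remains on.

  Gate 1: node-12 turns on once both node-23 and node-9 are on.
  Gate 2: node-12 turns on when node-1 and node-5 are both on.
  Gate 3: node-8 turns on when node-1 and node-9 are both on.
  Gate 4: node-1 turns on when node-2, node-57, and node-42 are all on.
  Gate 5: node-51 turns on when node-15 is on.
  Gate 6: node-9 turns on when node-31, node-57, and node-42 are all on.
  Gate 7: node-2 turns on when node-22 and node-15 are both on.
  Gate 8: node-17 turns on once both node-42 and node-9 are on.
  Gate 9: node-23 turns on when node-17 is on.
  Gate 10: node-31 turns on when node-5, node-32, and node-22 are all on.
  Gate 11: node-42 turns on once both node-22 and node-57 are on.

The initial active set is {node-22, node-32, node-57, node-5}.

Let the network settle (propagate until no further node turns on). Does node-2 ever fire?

node-2 would need node-22 and node-15 (Gate 7), but node-15 never turns on.

No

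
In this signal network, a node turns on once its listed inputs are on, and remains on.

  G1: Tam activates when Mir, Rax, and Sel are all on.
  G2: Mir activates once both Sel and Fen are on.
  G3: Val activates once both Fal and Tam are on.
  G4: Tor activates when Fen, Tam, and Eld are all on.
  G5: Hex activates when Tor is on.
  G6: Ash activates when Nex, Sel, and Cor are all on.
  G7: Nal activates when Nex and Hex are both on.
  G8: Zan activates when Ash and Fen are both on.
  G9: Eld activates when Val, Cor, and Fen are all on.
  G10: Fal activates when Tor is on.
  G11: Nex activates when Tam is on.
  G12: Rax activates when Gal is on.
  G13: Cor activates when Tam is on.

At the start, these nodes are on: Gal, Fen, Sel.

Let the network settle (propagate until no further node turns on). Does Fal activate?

No

Fal would need Tor (G10), but Tor never turns on.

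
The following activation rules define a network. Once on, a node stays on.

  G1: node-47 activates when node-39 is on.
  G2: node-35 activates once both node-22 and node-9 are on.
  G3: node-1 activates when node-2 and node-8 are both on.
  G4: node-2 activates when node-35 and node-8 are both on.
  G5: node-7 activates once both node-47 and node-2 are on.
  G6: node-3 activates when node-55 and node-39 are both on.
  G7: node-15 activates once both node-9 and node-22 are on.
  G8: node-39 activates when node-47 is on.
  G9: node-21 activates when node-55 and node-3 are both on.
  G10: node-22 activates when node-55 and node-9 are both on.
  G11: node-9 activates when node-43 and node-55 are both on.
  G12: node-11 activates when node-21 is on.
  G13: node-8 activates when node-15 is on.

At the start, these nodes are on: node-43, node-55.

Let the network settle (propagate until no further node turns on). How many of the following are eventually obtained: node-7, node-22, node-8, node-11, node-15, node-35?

G11: node-43 and node-55 on → node-9 on.
node-55 and node-9 are on, so node-22 activates (G10).
node-9 and node-22 are on, so node-15 activates (G7).
node-22 and node-9 are on, so node-35 activates (G2).
node-15 is on, so node-8 activates (G13).
node-7 would need node-47 and node-2 (G5), but node-47 never turns on.
node-22: reached.
node-8: reached.
node-11 would need node-21 (G12), but node-21 never turns on.
node-15: reached.
node-35: reached.
Reached: node-22, node-8, node-15, and node-35 — 4 of the 6.

4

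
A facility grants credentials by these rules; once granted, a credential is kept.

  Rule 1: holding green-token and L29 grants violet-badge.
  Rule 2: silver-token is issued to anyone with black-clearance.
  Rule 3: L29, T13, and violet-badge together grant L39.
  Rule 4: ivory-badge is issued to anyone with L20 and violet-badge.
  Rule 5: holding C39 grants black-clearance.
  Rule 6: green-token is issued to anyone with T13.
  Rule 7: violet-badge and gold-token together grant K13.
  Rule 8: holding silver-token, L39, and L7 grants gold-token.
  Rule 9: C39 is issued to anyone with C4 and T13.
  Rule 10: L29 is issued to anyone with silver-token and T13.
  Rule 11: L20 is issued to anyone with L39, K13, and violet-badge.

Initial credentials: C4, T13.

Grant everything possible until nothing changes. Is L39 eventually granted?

Yes

Holding C4 and T13 grants C39 (Rule 9).
Holding T13 grants green-token (Rule 6).
Holding C39 grants black-clearance (Rule 5).
Holding black-clearance grants silver-token (Rule 2).
Holding silver-token and T13 grants L29 (Rule 10).
Holding green-token and L29 grants violet-badge (Rule 1).
Holding L29, T13, and violet-badge grants L39 (Rule 3).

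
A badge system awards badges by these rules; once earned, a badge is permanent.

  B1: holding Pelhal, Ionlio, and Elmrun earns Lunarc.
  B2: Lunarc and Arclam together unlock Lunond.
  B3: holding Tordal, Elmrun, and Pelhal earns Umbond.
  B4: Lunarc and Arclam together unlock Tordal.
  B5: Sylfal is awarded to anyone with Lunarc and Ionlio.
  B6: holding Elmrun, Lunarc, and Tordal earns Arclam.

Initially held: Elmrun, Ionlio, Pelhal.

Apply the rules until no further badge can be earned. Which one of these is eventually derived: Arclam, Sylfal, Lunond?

With Pelhal, Ionlio, and Elmrun, Lunarc is earned (B1).
With Lunarc and Ionlio, Sylfal is earned (B5).
Arclam would need Elmrun, Lunarc, and Tordal (B6), but Tordal is never earned. Lunond would need Lunarc and Arclam (B2), but Arclam is never earned.

Sylfal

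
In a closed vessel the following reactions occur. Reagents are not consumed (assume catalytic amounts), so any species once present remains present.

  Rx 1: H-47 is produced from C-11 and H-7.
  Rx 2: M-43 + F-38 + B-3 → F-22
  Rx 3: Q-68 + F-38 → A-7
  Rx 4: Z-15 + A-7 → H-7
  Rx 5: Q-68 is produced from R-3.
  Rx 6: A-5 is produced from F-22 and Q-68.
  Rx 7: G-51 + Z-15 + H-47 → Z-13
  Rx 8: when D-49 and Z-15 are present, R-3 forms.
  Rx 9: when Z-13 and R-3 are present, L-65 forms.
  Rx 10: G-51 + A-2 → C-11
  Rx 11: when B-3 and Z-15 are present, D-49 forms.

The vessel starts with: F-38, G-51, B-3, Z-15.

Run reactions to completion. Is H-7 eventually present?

B-3 and Z-15 present → D-49 forms (Rx 11).
D-49 and Z-15 present → R-3 forms (Rx 8).
R-3 present → Q-68 forms (Rx 5).
Q-68 and F-38 present → A-7 forms (Rx 3).
Z-15 and A-7 present → H-7 forms (Rx 4).

Yes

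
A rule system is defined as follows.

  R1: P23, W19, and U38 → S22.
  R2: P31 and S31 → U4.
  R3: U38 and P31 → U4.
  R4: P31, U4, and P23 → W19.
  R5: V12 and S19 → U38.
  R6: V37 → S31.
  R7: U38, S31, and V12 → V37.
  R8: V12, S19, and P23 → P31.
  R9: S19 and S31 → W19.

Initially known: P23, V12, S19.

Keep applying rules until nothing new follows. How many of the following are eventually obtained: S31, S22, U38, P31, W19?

From V12 and S19, R5 gives U38.
V12, S19, and P23 hold, so P31 follows (R8).
From U38 and P31, R3 gives U4.
From P31, U4, and P23, R4 gives W19.
P23, W19, and U38 hold, so S22 follows (R1).
S31 would need V37 (R6), but V37 is never established.
S22: reached.
U38: reached.
P31: reached.
W19: reached.
Reached: S22, U38, P31, and W19 — 4 of the 5.

4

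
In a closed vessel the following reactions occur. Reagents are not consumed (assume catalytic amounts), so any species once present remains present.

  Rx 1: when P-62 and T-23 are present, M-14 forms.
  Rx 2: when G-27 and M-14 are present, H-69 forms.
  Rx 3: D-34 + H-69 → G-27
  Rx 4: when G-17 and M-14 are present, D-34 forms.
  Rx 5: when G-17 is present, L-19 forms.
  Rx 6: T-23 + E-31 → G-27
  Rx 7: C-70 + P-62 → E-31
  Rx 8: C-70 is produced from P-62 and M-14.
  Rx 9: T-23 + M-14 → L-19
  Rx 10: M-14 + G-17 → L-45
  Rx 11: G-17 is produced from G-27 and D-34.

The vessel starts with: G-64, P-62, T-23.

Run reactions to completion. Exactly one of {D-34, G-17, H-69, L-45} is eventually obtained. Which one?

H-69

P-62 and T-23 present → M-14 forms (Rx 1).
P-62 and M-14 present → C-70 forms (Rx 8).
C-70 and P-62 present → E-31 forms (Rx 7).
T-23 and E-31 present → G-27 forms (Rx 6).
G-27 and M-14 present → H-69 forms (Rx 2).
G-17 would need G-27 and D-34 (Rx 11), but D-34 never forms. D-34 would need G-17 and M-14 (Rx 4), but G-17 never forms. L-45 would need M-14 and G-17 (Rx 10), but G-17 never forms.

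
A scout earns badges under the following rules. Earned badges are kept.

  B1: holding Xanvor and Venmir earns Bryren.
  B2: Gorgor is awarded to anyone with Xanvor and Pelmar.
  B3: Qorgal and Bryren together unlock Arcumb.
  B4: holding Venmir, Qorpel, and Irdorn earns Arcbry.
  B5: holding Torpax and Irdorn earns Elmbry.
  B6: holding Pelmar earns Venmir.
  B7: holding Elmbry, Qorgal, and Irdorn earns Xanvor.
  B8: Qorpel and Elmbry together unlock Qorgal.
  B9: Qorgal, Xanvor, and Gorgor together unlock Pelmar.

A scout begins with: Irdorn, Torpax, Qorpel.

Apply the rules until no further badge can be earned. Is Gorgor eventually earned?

No

Gorgor would need Xanvor and Pelmar (B2), but Pelmar is never earned.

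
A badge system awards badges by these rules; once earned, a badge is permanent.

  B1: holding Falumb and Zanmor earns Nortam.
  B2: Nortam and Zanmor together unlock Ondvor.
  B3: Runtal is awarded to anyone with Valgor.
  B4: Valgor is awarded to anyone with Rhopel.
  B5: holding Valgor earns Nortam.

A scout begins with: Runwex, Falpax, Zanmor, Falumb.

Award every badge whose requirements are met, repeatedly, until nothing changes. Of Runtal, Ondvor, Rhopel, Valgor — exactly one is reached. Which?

Ondvor

With Falumb and Zanmor, Nortam is earned (B1).
With Nortam and Zanmor, Ondvor is earned (B2).
No rule produces Rhopel, and it is not given. Runtal would need Valgor (B3), but Valgor is never earned. Valgor would need Rhopel (B4), but Rhopel is never earned.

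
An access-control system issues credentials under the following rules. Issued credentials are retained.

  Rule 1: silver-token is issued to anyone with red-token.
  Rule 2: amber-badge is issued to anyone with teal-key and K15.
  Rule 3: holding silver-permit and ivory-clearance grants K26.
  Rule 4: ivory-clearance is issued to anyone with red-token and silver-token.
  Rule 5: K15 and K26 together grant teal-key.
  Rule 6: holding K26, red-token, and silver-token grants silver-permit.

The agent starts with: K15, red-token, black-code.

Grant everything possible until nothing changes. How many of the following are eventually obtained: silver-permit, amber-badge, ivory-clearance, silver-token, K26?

2

Holding red-token grants silver-token (Rule 1).
Holding red-token and silver-token grants ivory-clearance (Rule 4).
silver-permit would need K26, red-token, and silver-token (Rule 6), but K26 is never granted.
amber-badge would need teal-key and K15 (Rule 2), but teal-key is never granted.
ivory-clearance: reached.
silver-token: reached.
K26 would need silver-permit and ivory-clearance (Rule 3), but silver-permit is never granted.
Reached: ivory-clearance and silver-token — 2 of the 5.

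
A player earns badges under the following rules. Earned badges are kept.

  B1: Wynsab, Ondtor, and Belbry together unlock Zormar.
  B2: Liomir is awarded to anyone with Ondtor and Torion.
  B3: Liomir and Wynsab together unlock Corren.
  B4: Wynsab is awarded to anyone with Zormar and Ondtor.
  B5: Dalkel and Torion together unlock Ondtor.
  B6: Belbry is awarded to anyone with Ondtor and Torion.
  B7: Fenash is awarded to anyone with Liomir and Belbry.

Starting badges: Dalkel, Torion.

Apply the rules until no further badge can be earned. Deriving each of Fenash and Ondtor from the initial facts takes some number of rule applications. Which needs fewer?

Ondtor

Ondtor: With Dalkel and Torion, Ondtor is earned (B5). [1 rule application]
Fenash: With Dalkel and Torion, Ondtor is earned (B5). With Ondtor and Torion, Liomir is earned (B2). With Ondtor and Torion, Belbry is earned (B6). With Liomir and Belbry, Fenash is earned (B7). [4 rule applications]
Ondtor needs fewer.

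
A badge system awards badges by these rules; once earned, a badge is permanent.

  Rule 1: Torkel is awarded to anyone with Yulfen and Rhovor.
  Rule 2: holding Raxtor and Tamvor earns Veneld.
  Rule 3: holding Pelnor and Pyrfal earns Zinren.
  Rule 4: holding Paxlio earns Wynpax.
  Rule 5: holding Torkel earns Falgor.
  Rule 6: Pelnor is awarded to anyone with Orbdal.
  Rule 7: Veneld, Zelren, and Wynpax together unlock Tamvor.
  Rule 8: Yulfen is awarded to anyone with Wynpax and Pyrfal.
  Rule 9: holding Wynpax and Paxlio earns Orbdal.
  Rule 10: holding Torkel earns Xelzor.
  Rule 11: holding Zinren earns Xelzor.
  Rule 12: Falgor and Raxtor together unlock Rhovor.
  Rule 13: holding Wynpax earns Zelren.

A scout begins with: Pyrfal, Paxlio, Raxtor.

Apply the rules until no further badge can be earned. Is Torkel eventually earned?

No

Torkel would need Yulfen and Rhovor (Rule 1), but Rhovor is never earned.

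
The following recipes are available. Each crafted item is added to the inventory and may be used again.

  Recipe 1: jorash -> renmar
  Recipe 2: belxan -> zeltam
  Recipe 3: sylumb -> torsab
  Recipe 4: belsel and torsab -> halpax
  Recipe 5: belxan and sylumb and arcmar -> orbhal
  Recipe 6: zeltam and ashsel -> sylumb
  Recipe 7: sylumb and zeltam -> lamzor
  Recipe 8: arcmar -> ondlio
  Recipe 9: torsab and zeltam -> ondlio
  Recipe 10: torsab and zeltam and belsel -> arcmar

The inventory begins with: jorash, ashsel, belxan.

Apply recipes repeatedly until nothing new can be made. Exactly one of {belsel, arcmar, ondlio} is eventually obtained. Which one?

belxan -> zeltam (Recipe 2).
Using Recipe 6, zeltam and ashsel make sylumb.
sylumb -> torsab (Recipe 3).
Using Recipe 9, torsab and zeltam make ondlio.
arcmar would need torsab, zeltam, and belsel (Recipe 10), but belsel is never obtained. No rule produces belsel, and it is not given.

ondlio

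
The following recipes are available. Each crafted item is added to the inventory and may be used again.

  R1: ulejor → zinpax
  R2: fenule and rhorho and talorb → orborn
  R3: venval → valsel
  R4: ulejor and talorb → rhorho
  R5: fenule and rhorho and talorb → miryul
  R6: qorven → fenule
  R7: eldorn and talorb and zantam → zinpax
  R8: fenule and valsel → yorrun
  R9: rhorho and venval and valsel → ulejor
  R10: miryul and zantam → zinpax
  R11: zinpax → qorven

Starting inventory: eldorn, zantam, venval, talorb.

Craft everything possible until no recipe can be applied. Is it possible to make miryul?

No

miryul would need fenule, rhorho, and talorb (R5), but rhorho is never obtained.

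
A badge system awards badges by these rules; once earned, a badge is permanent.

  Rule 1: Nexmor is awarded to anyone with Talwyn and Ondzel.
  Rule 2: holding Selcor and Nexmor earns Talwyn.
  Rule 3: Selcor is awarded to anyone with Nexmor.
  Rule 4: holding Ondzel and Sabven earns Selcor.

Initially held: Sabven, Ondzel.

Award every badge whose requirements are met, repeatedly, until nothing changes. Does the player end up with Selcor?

Yes

With Ondzel and Sabven, Selcor is earned (Rule 4).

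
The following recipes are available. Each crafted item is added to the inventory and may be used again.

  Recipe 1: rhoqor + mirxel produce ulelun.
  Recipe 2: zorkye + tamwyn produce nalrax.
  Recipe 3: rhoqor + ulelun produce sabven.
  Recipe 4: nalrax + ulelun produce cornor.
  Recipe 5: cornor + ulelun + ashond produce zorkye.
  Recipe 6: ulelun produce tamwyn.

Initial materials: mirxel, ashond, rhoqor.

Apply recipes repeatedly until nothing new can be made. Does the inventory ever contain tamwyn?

Yes

Using Recipe 1, rhoqor and mirxel make ulelun.
Using Recipe 6, ulelun makes tamwyn.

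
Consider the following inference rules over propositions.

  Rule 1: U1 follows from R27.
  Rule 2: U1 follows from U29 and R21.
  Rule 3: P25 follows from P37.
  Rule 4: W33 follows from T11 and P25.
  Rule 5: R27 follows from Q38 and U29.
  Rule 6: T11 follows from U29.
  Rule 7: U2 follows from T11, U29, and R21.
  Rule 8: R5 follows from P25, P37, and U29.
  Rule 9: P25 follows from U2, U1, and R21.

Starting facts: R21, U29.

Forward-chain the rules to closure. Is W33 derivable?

Yes

U29 holds, so T11 follows (Rule 6).
From U29 and R21, Rule 2 gives U1.
From T11, U29, and R21, Rule 7 gives U2.
From U2, U1, and R21, Rule 9 gives P25.
T11 and P25 hold, so W33 follows (Rule 4).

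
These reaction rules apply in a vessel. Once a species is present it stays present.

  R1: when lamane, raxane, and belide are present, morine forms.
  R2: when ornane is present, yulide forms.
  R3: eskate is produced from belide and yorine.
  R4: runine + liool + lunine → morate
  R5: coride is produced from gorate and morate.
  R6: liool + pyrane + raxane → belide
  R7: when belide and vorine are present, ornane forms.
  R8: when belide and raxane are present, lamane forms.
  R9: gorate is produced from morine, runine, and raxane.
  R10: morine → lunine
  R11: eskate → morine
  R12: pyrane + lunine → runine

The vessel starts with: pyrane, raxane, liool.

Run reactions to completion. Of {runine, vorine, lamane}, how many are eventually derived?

liool, pyrane, and raxane present → belide forms (R6).
belide and raxane present → lamane forms (R8).
lamane, raxane, and belide present → morine forms (R1).
morine present → lunine forms (R10).
pyrane and lunine present → runine forms (R12).
runine: reached.
No rule produces vorine, and it is not given.
lamane: reached.
Reached: runine and lamane — 2 of the 3.

2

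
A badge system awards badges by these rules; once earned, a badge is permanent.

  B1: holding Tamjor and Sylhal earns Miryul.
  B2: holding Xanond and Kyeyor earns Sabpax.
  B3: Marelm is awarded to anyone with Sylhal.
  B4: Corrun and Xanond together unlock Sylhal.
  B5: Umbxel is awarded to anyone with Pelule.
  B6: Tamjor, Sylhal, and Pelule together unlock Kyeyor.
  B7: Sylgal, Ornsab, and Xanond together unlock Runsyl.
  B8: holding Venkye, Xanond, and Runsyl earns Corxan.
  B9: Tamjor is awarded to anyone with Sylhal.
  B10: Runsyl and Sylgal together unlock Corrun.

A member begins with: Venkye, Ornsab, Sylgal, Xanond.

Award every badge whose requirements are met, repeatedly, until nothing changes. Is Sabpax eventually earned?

Sabpax would need Xanond and Kyeyor (B2), but Kyeyor is never earned.

No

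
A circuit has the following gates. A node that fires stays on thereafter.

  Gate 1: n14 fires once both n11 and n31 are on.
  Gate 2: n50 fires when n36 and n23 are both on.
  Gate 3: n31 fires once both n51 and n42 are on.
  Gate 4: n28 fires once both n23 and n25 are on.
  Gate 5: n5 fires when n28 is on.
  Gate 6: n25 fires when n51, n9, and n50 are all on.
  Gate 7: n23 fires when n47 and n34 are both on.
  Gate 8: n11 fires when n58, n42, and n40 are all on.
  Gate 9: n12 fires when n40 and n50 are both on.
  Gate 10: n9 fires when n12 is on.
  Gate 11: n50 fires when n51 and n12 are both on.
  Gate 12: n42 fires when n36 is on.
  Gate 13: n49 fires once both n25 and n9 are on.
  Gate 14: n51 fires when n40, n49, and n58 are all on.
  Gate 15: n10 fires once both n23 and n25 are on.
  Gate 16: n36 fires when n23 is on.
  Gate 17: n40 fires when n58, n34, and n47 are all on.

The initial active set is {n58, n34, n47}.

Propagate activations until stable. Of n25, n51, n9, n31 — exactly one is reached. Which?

n9

Gate 7: n47 and n34 on → n23 on.
Gate 17: n58, n34, and n47 on → n40 on.
Gate 16: n23 on → n36 on.
Gate 2: n36 and n23 on → n50 on.
Gate 9: n40 and n50 on → n12 on.
Gate 10: n12 on → n9 on.
n51 would need n40, n49, and n58 (Gate 14), but n49 never turns on. n31 would need n51 and n42 (Gate 3), but n51 never turns on. n25 would need n51, n9, and n50 (Gate 6), but n51 never turns on.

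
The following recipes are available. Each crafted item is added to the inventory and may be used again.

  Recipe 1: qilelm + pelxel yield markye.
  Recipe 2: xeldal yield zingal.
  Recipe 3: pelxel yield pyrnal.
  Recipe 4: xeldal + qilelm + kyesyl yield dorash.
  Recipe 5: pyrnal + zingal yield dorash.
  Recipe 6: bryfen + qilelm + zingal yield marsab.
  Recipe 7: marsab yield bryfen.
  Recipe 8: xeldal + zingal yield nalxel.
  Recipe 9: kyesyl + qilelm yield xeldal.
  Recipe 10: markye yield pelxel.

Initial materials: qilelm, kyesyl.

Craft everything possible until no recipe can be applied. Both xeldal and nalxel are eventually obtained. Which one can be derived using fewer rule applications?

xeldal: Using Recipe 9, kyesyl and qilelm make xeldal. [1 rule application]
nalxel: kyesyl + qilelm → xeldal (Recipe 9). Using Recipe 2, xeldal makes zingal. xeldal + zingal → nalxel (Recipe 8). [3 rule applications]
xeldal needs fewer.

xeldal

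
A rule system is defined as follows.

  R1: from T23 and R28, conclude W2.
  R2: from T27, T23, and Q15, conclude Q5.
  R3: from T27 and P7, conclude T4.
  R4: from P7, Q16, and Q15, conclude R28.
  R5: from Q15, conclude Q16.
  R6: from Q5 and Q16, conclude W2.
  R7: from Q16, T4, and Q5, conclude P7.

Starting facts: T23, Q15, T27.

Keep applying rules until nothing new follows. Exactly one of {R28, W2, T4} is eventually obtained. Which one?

W2

T27, T23, and Q15 hold, so Q5 follows (R2).
From Q15, R5 gives Q16.
From Q5 and Q16, R6 gives W2.
R28 would need P7, Q16, and Q15 (R4), but P7 is never established. T4 would need T27 and P7 (R3), but P7 is never established.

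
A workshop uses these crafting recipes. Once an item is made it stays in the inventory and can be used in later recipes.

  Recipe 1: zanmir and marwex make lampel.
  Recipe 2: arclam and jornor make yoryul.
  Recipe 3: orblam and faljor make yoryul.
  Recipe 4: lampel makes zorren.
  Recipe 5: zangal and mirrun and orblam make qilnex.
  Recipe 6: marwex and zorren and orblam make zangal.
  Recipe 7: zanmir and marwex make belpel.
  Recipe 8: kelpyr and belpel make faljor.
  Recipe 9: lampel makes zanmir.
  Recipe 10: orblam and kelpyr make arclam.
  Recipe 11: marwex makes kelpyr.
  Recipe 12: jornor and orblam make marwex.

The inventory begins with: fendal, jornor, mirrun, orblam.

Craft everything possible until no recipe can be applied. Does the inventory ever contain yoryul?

jornor and orblam → marwex (Recipe 12).
Using Recipe 11, marwex makes kelpyr.
Using Recipe 10, orblam and kelpyr make arclam.
Using Recipe 2, arclam and jornor make yoryul.

Yes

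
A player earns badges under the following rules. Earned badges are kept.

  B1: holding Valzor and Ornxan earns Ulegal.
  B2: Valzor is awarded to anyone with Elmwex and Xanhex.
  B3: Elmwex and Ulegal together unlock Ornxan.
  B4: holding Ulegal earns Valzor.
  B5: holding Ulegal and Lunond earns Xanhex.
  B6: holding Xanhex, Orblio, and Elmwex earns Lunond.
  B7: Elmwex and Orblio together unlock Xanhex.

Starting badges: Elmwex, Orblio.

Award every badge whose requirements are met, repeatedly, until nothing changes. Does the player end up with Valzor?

With Elmwex and Orblio, Xanhex is earned (B7).
With Elmwex and Xanhex, Valzor is earned (B2).

Yes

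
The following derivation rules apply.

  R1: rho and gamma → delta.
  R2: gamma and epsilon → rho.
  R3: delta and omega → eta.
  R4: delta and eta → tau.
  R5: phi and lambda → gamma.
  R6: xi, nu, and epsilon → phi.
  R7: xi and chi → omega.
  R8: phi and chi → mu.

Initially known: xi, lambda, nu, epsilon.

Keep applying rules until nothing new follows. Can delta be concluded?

xi, nu, and epsilon hold, so phi follows (R6).
phi and lambda hold, so gamma follows (R5).
gamma and epsilon hold, so rho follows (R2).
From rho and gamma, R1 gives delta.

Yes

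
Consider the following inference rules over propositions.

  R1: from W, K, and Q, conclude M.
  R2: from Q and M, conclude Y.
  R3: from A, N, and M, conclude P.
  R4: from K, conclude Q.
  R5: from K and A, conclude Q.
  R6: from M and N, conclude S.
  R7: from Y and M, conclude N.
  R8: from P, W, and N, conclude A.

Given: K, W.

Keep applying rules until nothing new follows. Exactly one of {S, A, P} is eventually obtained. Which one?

From K, R4 gives Q.
From W, K, and Q, R1 gives M.
From Q and M, R2 gives Y.
Y and M hold, so N follows (R7).
M and N hold, so S follows (R6).
A would need P, W, and N (R8), but P is never established. P would need A, N, and M (R3), but A is never established.

S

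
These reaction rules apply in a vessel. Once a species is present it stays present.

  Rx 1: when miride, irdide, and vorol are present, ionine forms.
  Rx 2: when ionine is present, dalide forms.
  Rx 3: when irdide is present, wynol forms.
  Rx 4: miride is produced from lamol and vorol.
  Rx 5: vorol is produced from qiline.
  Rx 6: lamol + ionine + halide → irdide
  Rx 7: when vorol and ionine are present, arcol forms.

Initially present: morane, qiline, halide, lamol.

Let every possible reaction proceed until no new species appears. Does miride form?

qiline present → vorol forms (Rx 5).
lamol and vorol present → miride forms (Rx 4).

Yes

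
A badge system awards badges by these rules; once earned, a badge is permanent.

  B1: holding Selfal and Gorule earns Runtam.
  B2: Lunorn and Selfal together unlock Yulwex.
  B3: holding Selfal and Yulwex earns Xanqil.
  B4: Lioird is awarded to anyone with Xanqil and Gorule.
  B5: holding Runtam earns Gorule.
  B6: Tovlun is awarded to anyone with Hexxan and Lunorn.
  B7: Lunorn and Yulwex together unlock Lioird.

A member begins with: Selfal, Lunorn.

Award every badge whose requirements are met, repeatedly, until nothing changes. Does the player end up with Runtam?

No

Runtam would need Selfal and Gorule (B1), but Gorule is never earned.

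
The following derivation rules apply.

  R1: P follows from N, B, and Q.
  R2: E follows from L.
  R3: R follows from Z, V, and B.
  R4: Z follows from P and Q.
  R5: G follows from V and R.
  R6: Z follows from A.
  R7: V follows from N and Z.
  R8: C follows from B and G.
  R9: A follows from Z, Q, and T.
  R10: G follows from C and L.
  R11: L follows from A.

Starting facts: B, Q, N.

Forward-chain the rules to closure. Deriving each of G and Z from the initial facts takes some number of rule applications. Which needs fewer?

Z: From N, B, and Q, R1 gives P. From P and Q, R4 gives Z. [2 rule applications]
G: From N, B, and Q, R1 gives P. P and Q hold, so Z follows (R4). N and Z hold, so V follows (R7). From Z, V, and B, R3 gives R. From V and R, R5 gives G. [5 rule applications]
Z needs fewer.

Z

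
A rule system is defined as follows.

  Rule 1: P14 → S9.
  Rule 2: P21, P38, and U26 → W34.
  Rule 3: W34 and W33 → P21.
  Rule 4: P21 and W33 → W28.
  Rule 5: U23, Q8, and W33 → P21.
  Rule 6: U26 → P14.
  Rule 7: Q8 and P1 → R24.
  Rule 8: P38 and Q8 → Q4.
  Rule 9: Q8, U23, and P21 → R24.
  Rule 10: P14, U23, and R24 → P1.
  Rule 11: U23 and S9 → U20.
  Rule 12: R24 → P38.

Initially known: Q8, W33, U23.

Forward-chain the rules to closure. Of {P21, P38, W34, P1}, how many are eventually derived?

From U23, Q8, and W33, Rule 5 gives P21.
Q8, U23, and P21 hold, so R24 follows (Rule 9).
R24 holds, so P38 follows (Rule 12).
P21: reached.
P38: reached.
W34 would need P21, P38, and U26 (Rule 2), but U26 is never established.
P1 would need P14, U23, and R24 (Rule 10), but P14 is never established.
Reached: P21 and P38 — 2 of the 4.

2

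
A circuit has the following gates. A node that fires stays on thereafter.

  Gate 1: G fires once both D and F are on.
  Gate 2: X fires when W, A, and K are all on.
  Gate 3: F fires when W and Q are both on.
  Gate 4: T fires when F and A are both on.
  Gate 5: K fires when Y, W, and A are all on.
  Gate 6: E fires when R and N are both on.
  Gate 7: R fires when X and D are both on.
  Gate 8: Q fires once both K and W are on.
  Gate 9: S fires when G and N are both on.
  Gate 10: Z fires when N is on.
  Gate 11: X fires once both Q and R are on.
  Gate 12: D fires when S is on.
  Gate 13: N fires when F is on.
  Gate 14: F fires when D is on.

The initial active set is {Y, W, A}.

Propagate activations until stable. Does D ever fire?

No

D would need S (Gate 12), but S never turns on.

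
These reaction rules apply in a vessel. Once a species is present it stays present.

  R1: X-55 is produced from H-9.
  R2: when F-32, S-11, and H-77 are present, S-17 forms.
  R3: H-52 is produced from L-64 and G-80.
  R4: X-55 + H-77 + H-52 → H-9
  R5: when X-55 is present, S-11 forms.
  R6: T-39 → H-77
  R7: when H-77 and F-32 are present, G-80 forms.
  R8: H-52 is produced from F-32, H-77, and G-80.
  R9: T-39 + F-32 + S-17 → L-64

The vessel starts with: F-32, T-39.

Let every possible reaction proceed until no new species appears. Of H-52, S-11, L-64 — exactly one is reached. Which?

H-52

T-39 present → H-77 forms (R6).
H-77 and F-32 present → G-80 forms (R7).
F-32, H-77, and G-80 present → H-52 forms (R8).
S-11 would need X-55 (R5), but X-55 never forms. L-64 would need T-39, F-32, and S-17 (R9), but S-17 never forms.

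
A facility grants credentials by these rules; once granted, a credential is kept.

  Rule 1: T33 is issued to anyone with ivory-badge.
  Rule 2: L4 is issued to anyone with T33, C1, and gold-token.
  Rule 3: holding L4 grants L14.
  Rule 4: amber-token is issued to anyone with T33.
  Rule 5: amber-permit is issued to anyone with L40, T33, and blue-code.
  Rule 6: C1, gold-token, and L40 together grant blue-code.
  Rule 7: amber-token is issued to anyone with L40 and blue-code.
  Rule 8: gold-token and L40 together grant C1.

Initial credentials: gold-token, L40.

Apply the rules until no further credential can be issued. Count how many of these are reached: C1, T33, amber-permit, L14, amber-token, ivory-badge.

Holding gold-token and L40 grants C1 (Rule 8).
Holding C1, gold-token, and L40 grants blue-code (Rule 6).
Holding L40 and blue-code grants amber-token (Rule 7).
C1: reached.
T33 would need ivory-badge (Rule 1), but ivory-badge is never granted.
amber-permit would need L40, T33, and blue-code (Rule 5), but T33 is never granted.
L14 would need L4 (Rule 3), but L4 is never granted.
amber-token: reached.
No rule produces ivory-badge, and it is not given.
Reached: C1 and amber-token — 2 of the 6.

2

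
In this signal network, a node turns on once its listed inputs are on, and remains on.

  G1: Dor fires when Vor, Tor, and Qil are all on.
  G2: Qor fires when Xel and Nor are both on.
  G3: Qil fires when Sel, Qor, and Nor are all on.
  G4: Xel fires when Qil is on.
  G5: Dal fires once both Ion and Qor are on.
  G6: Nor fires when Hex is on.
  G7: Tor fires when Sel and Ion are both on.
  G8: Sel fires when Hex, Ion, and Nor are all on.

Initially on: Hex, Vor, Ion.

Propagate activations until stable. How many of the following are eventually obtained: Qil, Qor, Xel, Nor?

1

Hex is on, so Nor fires (G6).
Qil would need Sel, Qor, and Nor (G3), but Qor never turns on.
Qor would need Xel and Nor (G2), but Xel never turns on.
Xel would need Qil (G4), but Qil never turns on.
Nor: reached.
Reached: Nor — 1 of the 4.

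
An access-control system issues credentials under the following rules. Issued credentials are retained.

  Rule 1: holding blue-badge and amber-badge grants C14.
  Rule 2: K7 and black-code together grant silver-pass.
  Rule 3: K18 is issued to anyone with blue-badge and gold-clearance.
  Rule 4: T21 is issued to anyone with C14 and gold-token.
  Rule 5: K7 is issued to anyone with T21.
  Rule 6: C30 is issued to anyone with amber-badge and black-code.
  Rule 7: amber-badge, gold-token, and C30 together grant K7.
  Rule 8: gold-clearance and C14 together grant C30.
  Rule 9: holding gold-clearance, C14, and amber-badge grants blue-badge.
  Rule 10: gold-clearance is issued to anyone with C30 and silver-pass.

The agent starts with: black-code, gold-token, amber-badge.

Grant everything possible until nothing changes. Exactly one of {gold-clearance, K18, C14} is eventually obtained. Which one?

Holding amber-badge and black-code grants C30 (Rule 6).
Holding amber-badge, gold-token, and C30 grants K7 (Rule 7).
Holding K7 and black-code grants silver-pass (Rule 2).
Holding C30 and silver-pass grants gold-clearance (Rule 10).
K18 would need blue-badge and gold-clearance (Rule 3), but blue-badge is never granted. C14 would need blue-badge and amber-badge (Rule 1), but blue-badge is never granted.

gold-clearance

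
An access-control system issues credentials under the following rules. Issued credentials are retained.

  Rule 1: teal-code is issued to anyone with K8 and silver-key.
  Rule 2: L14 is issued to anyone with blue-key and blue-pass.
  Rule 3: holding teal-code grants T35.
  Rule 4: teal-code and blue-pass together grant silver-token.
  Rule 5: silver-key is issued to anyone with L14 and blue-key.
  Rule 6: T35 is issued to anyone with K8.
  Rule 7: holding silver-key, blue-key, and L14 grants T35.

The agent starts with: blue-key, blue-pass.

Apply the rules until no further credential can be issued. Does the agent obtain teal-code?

teal-code would need K8 and silver-key (Rule 1), but K8 is never granted.

No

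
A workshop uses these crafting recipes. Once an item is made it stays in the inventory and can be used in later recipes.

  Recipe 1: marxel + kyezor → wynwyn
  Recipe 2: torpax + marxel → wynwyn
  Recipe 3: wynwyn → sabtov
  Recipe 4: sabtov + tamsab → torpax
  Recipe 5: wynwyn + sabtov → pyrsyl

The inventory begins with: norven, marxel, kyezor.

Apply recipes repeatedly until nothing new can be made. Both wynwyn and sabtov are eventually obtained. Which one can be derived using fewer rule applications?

wynwyn

wynwyn: Using Recipe 1, marxel and kyezor make wynwyn. [1 rule application]
sabtov: marxel + kyezor → wynwyn (Recipe 1). wynwyn → sabtov (Recipe 3). [2 rule applications]
wynwyn needs fewer.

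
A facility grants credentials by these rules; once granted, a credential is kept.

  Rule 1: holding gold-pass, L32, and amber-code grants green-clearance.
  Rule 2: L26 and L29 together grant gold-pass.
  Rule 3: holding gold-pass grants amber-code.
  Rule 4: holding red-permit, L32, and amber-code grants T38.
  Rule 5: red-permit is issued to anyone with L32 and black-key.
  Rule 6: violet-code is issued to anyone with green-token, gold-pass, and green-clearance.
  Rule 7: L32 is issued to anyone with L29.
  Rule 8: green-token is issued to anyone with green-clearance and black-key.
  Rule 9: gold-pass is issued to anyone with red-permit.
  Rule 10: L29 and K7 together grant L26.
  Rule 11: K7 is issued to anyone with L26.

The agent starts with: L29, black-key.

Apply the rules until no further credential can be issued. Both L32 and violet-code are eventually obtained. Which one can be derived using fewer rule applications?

L32

L32: Holding L29 grants L32 (Rule 7). [1 rule application]
violet-code: Holding L29 grants L32 (Rule 7). Holding L32 and black-key grants red-permit (Rule 5). Holding red-permit grants gold-pass (Rule 9). Holding gold-pass grants amber-code (Rule 3). Holding gold-pass, L32, and amber-code grants green-clearance (Rule 1). Holding green-clearance and black-key grants green-token (Rule 8). Holding green-token, gold-pass, and green-clearance grants violet-code (Rule 6). [7 rule applications]
L32 needs fewer.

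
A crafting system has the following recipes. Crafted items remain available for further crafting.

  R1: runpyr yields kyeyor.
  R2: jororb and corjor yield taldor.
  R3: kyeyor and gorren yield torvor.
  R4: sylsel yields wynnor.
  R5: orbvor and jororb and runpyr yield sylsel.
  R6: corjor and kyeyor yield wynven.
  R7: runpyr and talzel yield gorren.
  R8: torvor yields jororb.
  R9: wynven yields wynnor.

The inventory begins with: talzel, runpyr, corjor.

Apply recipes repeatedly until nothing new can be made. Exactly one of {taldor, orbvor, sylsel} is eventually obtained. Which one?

Using R7, runpyr and talzel make gorren.
Using R1, runpyr makes kyeyor.
kyeyor and gorren → torvor (R3).
Using R8, torvor makes jororb.
jororb and corjor → taldor (R2).
No rule produces orbvor, and it is not given. sylsel would need orbvor, jororb, and runpyr (R5), but orbvor is never obtained.

taldor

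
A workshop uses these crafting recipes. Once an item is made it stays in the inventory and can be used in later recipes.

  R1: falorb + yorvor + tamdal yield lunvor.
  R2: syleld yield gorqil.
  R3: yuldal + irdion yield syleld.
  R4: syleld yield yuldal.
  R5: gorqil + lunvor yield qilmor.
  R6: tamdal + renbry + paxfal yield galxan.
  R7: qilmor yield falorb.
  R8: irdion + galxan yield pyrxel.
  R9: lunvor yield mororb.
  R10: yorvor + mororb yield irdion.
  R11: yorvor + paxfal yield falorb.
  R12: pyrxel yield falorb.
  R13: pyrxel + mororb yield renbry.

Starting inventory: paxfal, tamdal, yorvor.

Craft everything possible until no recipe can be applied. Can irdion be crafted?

yorvor + paxfal → falorb (R11).
Using R1, falorb, yorvor, and tamdal make lunvor.
lunvor → mororb (R9).
yorvor + mororb → irdion (R10).

Yes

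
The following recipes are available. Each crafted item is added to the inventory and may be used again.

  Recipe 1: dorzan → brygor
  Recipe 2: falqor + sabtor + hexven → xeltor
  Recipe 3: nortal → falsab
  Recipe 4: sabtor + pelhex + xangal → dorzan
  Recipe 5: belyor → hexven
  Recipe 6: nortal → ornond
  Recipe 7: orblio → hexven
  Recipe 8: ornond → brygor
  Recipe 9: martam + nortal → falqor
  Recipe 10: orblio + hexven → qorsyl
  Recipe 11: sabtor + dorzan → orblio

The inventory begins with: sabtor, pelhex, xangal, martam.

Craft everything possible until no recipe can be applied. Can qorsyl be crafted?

sabtor + pelhex + xangal → dorzan (Recipe 4).
Using Recipe 11, sabtor and dorzan make orblio.
Using Recipe 7, orblio makes hexven.
orblio + hexven → qorsyl (Recipe 10).

Yes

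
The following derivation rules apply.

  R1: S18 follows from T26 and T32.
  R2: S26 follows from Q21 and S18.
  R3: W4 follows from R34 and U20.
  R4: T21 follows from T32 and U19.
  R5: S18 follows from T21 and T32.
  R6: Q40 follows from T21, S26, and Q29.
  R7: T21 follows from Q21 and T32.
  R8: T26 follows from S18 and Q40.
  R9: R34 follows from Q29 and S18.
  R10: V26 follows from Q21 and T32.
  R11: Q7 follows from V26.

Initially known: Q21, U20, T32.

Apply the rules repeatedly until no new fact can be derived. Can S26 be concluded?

Yes

From Q21 and T32, R7 gives T21.
From T21 and T32, R5 gives S18.
Q21 and S18 hold, so S26 follows (R2).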